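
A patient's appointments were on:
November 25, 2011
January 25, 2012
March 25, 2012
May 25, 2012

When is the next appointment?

July 25, 2012

Gaps: 61, 60, 61 days — not constant. Every event is on the 25th of the month.
Pattern: the 25th of every 2 months.
July 2012: July 25, 2012.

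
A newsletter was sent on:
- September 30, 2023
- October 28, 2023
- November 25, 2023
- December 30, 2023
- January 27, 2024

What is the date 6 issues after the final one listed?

All Saturdays; the gaps (28, 28, 35, 28) vary with month length.
This is the last Saturday of each month.
February 2024 ends with Saturday February 24, 2024.
Last Saturday of March 2024: March 30, 2024.
April 2024 ends with Saturday April 27, 2024.
May 2024 ends with Saturday May 25, 2024.
Last Saturday of June 2024: June 29, 2024.
Last Saturday of July 2024: July 27, 2024.

July 27, 2024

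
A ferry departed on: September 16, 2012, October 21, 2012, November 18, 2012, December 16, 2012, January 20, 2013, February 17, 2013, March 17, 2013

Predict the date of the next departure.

Gaps: 35, 28, 28, 35, 28, 28 days — a mix of 28 and 35. Every date is a Sunday.
Each is the 3rd Sunday of its month.
April 2013 — 3rd Sunday is April 21, 2013.

April 21, 2013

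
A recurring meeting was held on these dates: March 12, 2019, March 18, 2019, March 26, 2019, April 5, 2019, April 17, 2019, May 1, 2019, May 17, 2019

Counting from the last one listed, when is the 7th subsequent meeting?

Intervals are 6, 8, 10, 12, 14, 16 days — an arithmetic progression with common difference 2.
Next gap: 18 days. May 17, 2019 + 18 days = June 4, 2019.
Next gap: 20 days. June 4, 2019 + 20 days = June 24, 2019.
Next gap: 22 days. June 24, 2019 + 22 days = July 16, 2019.
Next gap: 24 days. July 16, 2019 + 24 days = August 9, 2019.
Next gap: 26 days. August 9, 2019 + 26 days = September 4, 2019.
Next gap: 28 days. September 4, 2019 + 28 days = October 2, 2019.
Next gap: 30 days. October 2, 2019 + 30 days = November 1, 2019.

November 1, 2019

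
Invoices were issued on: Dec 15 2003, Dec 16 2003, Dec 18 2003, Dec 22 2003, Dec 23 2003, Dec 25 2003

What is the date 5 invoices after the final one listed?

Every event lands on a Monday or Tuesday or Thursday (gaps cycle 1, 2, 4, 1, 2).
So the schedule is: every Monday, Tuesday and Thursday.
Next Monday: Dec 29 2003.
The following Tuesday is Dec 30 2003.
The following Thursday is Jan 1 2004.
The following Monday is Jan 5 2004.
The following Tuesday is Jan 6 2004.

Jan 6 2004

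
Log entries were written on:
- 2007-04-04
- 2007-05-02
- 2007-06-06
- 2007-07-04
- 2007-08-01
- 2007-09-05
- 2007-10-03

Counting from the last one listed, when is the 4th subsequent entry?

These are Wednesdays at 28- or 35-day spacing (28, 35, 28, 28, 35, 28).
The pattern: 1st Wednesday of the month.
November 2007 — 1st Wednesday is 2007-11-07.
December 2007 — 1st Wednesday is 2007-12-05.
1st Wednesday of January 2008: 2008-01-02.
February 2008 — 1st Wednesday is 2008-02-06.

2008-02-06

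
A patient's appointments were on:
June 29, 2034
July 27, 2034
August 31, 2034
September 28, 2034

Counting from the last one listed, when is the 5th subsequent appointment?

February 22, 2035

All Thursdays; the gaps (28, 35, 28) vary with month length.
This is the last Thursday of each month.
Last Thursday of October 2034: October 26, 2034.
Last Thursday of November 2034: November 30, 2034.
December 2034 ends with Thursday December 28, 2034.
January 2035 ends with Thursday January 25, 2035.
Last Thursday of February 2035: February 22, 2035.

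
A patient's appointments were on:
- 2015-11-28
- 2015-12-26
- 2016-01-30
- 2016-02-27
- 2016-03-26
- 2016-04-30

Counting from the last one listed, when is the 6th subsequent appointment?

2016-10-29

These are Saturdays with 28, 35, 28, 28, 35-day gaps.
Each is the final Saturday of its month — 2016-01-30 is past the 28th, so '4th Saturday' doesn't fit.
Last Saturday of May 2016: 2016-05-28.
June 2016 ends with Saturday 2016-06-25.
July 2016 ends with Saturday 2016-07-30.
August 2016 ends with Saturday 2016-08-27.
Last Saturday of September 2016: 2016-09-24.
October 2016 ends with Saturday 2016-10-29.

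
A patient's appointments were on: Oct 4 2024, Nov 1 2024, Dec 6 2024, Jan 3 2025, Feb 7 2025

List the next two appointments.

These are Fridays at 28- or 35-day spacing (28, 35, 28, 35).
The pattern: 1st Friday of the month.
1st Friday of March 2025: Mar 7 2025.
1st Friday of April 2025: Apr 4 2025.

Mar 7 2025, Apr 4 2025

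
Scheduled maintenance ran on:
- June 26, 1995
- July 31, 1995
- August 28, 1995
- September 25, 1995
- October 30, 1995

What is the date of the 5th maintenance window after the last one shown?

March 25, 1996

All Mondays; the gaps (35, 28, 28, 35) vary with month length.
This is the last Monday of each month.
Last Monday of November 1995: November 27, 1995.
Last Monday of December 1995: December 25, 1995.
January 1996 ends with Monday January 29, 1996.
Last Monday of February 1996: February 26, 1996.
Last Monday of March 1996: March 25, 1996.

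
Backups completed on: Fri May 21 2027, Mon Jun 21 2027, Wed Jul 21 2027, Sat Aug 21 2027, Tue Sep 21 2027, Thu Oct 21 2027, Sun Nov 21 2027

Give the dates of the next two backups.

Each date is the 21st; the gaps (31, 30, 31, 31, 30, 31) track the month lengths.
The rule is the 21st of each month.
December 2027: Tue Dec 21 2027.
Next: January 2028 → Fri Jan 21 2028.

Tue Dec 21 2027, Fri Jan 21 2028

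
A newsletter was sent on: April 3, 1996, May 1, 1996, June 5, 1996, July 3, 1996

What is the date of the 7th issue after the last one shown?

February 5, 1997

Gaps: 28, 35, 28 days — a mix of 28 and 35. Every date is a Wednesday.
Each is the 1st Wednesday of its month.
August 1996 — 1st Wednesday is August 7, 1996.
September 1996 — 1st Wednesday is September 4, 1996.
1st Wednesday of October 1996: October 2, 1996.
1st Wednesday of November 1996: November 6, 1996.
1st Wednesday of December 1996: December 4, 1996.
January 1997 — 1st Wednesday is January 1, 1997.
1st Wednesday of February 1997: February 5, 1997.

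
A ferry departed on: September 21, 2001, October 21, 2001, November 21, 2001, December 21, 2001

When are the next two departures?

January 21, 2002; February 21, 2002

The day-of-month is always 21 (30, 31, 30 days between events).
So this recurs on the 21st of each month.
January 2002: January 21, 2002.
Next: February 2002 → February 21, 2002.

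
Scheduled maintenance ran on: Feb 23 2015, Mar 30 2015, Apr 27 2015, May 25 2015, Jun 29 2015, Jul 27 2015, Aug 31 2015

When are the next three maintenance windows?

All Mondays; the gaps (35, 28, 28, 35, 28, 35) vary with month length.
This is the last Monday of each month.
September 2015 ends with Monday Sep 28 2015.
October 2015 ends with Monday Oct 26 2015.
Last Monday of November 2015: Nov 30 2015.

Sep 28 2015, Oct 26 2015, Nov 30 2015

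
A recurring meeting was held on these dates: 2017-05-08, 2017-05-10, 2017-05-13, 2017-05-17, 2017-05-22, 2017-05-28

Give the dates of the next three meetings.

Gaps: 2, 3, 4, 5, 6 days — each gap is 1 larger than the previous one.
Next gap: 7 days. 2017-05-28 + 7 days = 2017-06-04.
Next gap: 8 days. 2017-06-04 + 8 days = 2017-06-12.
Next gap: 9 days. 2017-06-12 + 9 days = 2017-06-21.

2017-06-04, 2017-06-12, 2017-06-21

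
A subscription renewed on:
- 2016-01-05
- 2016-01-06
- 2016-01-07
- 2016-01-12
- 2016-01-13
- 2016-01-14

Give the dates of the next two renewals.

2016-01-19, 2016-01-20

Gaps: 1, 1, 5, 1, 1 days — not constant, but cyclic with period 3.
The events fall on every Tuesday, Wednesday and Thursday.
Next Tuesday: 2016-01-19.
Next Wednesday: 2016-01-20.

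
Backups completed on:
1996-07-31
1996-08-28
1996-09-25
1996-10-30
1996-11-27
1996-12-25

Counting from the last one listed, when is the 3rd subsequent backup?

Every date is a Wednesday; gaps 28, 28, 35, 28, 28 days.
Each is the last Wednesday of its month (at least one falls on the 29th or later, ruling out '4th Wednesday').
Last Wednesday of January 1997: 1997-01-29.
Last Wednesday of February 1997: 1997-02-26.
Last Wednesday of March 1997: 1997-03-26.

1997-03-26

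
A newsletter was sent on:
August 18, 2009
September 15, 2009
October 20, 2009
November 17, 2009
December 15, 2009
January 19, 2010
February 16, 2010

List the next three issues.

March 16, 2010; April 20, 2010; May 18, 2010

All dates are Tuesdays, 28, 35, 28, 28, 35, 28 days apart.
Specifically, the 3rd Tuesday of each month.
March 2010 — 3rd Tuesday is March 16, 2010.
3rd Tuesday of April 2010: April 20, 2010.
3rd Tuesday of May 2010: May 18, 2010.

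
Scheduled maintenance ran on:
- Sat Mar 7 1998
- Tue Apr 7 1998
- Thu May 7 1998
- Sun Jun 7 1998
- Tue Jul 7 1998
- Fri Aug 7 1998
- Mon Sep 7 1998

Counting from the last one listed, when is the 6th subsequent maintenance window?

Gaps: 31, 30, 31, 30, 31, 31 days — not constant. Every event is on the 7th of the month.
Pattern: the 7th of each month.
October 1998: Wed Oct 7 1998.
November 1998: Sat Nov 7 1998.
Next: December 1998 → Mon Dec 7 1998.
Next: January 1999 → Thu Jan 7 1999.
Next: February 1999 → Sun Feb 7 1999.
Next: March 1999 → Sun Mar 7 1999.

Sun Mar 7 1999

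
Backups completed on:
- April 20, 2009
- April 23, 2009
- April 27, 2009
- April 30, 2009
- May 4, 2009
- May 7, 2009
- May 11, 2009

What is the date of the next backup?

May 14, 2009

Every event lands on a Monday or Thursday (gaps cycle 3, 4, 3, 4, 3, 4).
So the schedule is: every Monday and Thursday.
The following Thursday is May 14, 2009.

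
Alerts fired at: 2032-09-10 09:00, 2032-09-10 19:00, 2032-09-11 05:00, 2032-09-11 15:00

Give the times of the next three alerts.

Gaps: 10, 10, 10 hours — each event is 10 hours after the previous one.
2032-09-11 15:00 + 10 h = 2032-09-12 01:00.
2032-09-12 01:00 + 10 h = 2032-09-12 11:00.
2032-09-12 11:00 + 10 h = 2032-09-12 21:00.

2032-09-12 01:00, 2032-09-12 11:00, 2032-09-12 21:00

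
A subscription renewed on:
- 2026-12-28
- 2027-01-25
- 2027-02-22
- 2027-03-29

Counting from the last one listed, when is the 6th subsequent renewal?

These are Mondays with 28, 28, 35-day gaps.
Each is the final Monday of its month — 2027-03-29 is past the 28th, so '4th Monday' doesn't fit.
Last Monday of April 2027: 2027-04-26.
May 2027 ends with Monday 2027-05-31.
Last Monday of June 2027: 2027-06-28.
Last Monday of July 2027: 2027-07-26.
Last Monday of August 2027: 2027-08-30.
September 2027 ends with Monday 2027-09-27.

2027-09-27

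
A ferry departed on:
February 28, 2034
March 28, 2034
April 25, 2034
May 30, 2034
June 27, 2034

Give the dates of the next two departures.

July 25, 2034; August 29, 2034

Every date is a Tuesday; gaps 28, 28, 35, 28 days.
Each is the last Tuesday of its month (at least one falls on the 29th or later, ruling out '4th Tuesday').
July 2034 ends with Tuesday July 25, 2034.
Last Tuesday of August 2034: August 29, 2034.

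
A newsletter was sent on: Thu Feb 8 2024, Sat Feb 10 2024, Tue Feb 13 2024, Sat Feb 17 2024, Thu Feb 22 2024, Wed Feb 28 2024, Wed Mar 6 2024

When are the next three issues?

Thu Mar 14 2024, Sat Mar 23 2024, Tue Apr 2 2024

Intervals are 2, 3, 4, 5, 6, 7 days — an arithmetic progression with common difference 1.
Next gap: 8 days. Wed Mar 6 2024 + 8 days = Thu Mar 14 2024.
Next gap: 9 days. Thu Mar 14 2024 + 9 days = Sat Mar 23 2024.
Next gap: 10 days. Sat Mar 23 2024 + 10 days = Tue Apr 2 2024.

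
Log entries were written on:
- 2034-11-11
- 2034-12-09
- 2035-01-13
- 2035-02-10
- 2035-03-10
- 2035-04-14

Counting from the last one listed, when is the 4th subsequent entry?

2035-08-11

Gaps: 28, 35, 28, 28, 35 days — a mix of 28 and 35. Every date is a Saturday.
Each is the 2nd Saturday of its month.
May 2035 — 2nd Saturday is 2035-05-12.
June 2035 — 2nd Saturday is 2035-06-09.
July 2035 — 2nd Saturday is 2035-07-14.
2nd Saturday of August 2035: 2035-08-11.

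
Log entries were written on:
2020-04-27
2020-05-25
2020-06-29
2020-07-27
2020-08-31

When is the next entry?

These are Mondays with 28, 35, 28, 35-day gaps.
Each is the final Monday of its month — 2020-06-29 is past the 28th, so '4th Monday' doesn't fit.
September 2020 ends with Monday 2020-09-28.

2020-09-28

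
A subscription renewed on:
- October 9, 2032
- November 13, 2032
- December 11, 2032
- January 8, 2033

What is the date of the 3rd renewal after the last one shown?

These are Saturdays at 28- or 35-day spacing (35, 28, 28).
The pattern: 2nd Saturday of the month.
2nd Saturday of February 2033: February 12, 2033.
March 2033 — 2nd Saturday is March 12, 2033.
April 2033 — 2nd Saturday is April 9, 2033.

April 9, 2033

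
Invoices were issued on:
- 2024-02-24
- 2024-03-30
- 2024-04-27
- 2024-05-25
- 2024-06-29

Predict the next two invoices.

These are Saturdays with 35, 28, 28, 35-day gaps.
Each is the final Saturday of its month — 2024-03-30 is past the 28th, so '4th Saturday' doesn't fit.
Last Saturday of July 2024: 2024-07-27.
Last Saturday of August 2024: 2024-08-31.

2024-07-27, 2024-08-31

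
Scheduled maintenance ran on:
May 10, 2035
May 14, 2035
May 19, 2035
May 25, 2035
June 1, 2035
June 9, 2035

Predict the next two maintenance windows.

June 18, 2035; June 28, 2035

Intervals are 4, 5, 6, 7, 8 days — an arithmetic progression with common difference 1.
Next gap: 9 days. June 9, 2035 + 9 days = June 18, 2035.
Next gap: 10 days. June 18, 2035 + 10 days = June 28, 2035.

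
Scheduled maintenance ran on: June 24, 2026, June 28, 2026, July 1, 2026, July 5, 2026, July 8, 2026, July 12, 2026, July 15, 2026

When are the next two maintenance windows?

Every event lands on a Wednesday or Sunday (gaps cycle 4, 3, 4, 3, 4, 3).
So the schedule is: every Wednesday and Sunday.
Next Sunday: July 19, 2026.
The following Wednesday is July 22, 2026.

July 19, 2026; July 22, 2026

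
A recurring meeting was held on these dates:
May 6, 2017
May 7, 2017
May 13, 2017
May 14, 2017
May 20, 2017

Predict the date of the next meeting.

May 21, 2017

Every event lands on a Saturday or Sunday (gaps cycle 1, 6, 1, 6).
So the schedule is: every Saturday and Sunday.
The following Sunday is May 21, 2017.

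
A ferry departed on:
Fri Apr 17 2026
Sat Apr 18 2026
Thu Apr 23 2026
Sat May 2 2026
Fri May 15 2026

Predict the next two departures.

Intervals are 1, 5, 9, 13 days — an arithmetic progression with common difference 4.
Next gap: 17 days. Fri May 15 2026 + 17 days = Mon Jun 1 2026.
Next gap: 21 days. Mon Jun 1 2026 + 21 days = Mon Jun 22 2026.

Mon Jun 1 2026, Mon Jun 22 2026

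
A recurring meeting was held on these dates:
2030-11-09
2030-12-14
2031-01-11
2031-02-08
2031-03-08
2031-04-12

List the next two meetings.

2031-05-10, 2031-06-14

These are Saturdays at 28- or 35-day spacing (35, 28, 28, 28, 35).
The pattern: 2nd Saturday of the month.
May 2031 — 2nd Saturday is 2031-05-10.
2nd Saturday of June 2031: 2031-06-14.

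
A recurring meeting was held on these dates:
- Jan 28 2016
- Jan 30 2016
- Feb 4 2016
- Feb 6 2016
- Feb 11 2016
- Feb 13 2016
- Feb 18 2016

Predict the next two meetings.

Every event lands on a Thursday or Saturday (gaps cycle 2, 5, 2, 5, 2, 5).
So the schedule is: every Thursday and Saturday.
Next Saturday: Feb 20 2016.
Next Thursday: Feb 25 2016.

Feb 20 2016, Feb 25 2016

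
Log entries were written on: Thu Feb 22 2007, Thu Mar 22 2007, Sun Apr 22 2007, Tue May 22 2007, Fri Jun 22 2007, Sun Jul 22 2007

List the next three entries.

Gaps: 28, 31, 30, 31, 30 days — not constant. Every event is on the 22nd of the month.
Pattern: the 22nd of each month.
Next: August 2007 → Wed Aug 22 2007.
Next: September 2007 → Sat Sep 22 2007.
October 2007: Mon Oct 22 2007.

Wed Aug 22 2007, Sat Sep 22 2007, Mon Oct 22 2007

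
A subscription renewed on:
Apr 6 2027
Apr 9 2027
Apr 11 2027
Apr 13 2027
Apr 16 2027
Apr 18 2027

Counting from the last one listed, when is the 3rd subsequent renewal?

Gaps: 3, 2, 2, 3, 2 days — not constant, but cyclic with period 3.
The events fall on every Tuesday, Friday and Sunday.
Next Tuesday: Apr 20 2027.
The following Friday is Apr 23 2027.
Next Sunday: Apr 25 2027.

Apr 25 2027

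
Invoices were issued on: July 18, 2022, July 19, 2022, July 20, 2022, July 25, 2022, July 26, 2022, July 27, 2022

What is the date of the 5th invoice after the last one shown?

August 9, 2022

Gaps: 1, 1, 5, 1, 1 days — not constant, but cyclic with period 3.
The events fall on every Monday, Tuesday and Wednesday.
Next Monday: August 1, 2022.
The following Tuesday is August 2, 2022.
Next Wednesday: August 3, 2022.
Next Monday: August 8, 2022.
Next Tuesday: August 9, 2022.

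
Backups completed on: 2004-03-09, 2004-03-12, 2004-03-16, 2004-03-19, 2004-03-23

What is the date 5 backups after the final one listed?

2004-04-09

The gap pattern 3, 4, 3, 4 repeats every 2 events.
These are the Tuesdays and Fridays of each week.
The following Friday is 2004-03-26.
The following Tuesday is 2004-03-30.
The following Friday is 2004-04-02.
The following Tuesday is 2004-04-06.
Next Friday: 2004-04-09.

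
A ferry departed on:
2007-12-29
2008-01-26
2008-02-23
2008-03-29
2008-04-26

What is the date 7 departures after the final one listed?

2008-11-29

All Saturdays; the gaps (28, 28, 35, 28) vary with month length.
This is the last Saturday of each month.
May 2008 ends with Saturday 2008-05-31.
Last Saturday of June 2008: 2008-06-28.
July 2008 ends with Saturday 2008-07-26.
August 2008 ends with Saturday 2008-08-30.
Last Saturday of September 2008: 2008-09-27.
October 2008 ends with Saturday 2008-10-25.
Last Saturday of November 2008: 2008-11-29.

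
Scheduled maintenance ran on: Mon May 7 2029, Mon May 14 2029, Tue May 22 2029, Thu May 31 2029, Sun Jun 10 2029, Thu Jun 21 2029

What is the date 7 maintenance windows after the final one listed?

Thu Oct 4 2029

Gaps: 7, 8, 9, 10, 11 days — each gap is 1 larger than the previous one.
Next gap: 12 days. Thu Jun 21 2029 + 12 days = Tue Jul 3 2029.
Next gap: 13 days. Tue Jul 3 2029 + 13 days = Mon Jul 16 2029.
Next gap: 14 days. Mon Jul 16 2029 + 14 days = Mon Jul 30 2029.
Next gap: 15 days. Mon Jul 30 2029 + 15 days = Tue Aug 14 2029.
Next gap: 16 days. Tue Aug 14 2029 + 16 days = Thu Aug 30 2029.
Next gap: 17 days. Thu Aug 30 2029 + 17 days = Sun Sep 16 2029.
Next gap: 18 days. Sun Sep 16 2029 + 18 days = Thu Oct 4 2029.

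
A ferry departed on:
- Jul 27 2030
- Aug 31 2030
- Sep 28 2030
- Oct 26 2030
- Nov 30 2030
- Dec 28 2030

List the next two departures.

Jan 25 2031, Feb 22 2031

These are Saturdays with 35, 28, 28, 35, 28-day gaps.
Each is the final Saturday of its month — Aug 31 2030 is past the 28th, so '4th Saturday' doesn't fit.
January 2031 ends with Saturday Jan 25 2031.
Last Saturday of February 2031: Feb 22 2031.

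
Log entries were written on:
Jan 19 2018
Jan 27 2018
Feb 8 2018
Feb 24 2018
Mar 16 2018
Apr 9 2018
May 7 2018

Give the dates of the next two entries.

Jun 8 2018, Jul 14 2018

The spacing grows by 4 each time: 8, 12, 16, 20, 24, 28 days.
Next gap: 32 days. May 7 2018 + 32 days = Jun 8 2018.
Next gap: 36 days. Jun 8 2018 + 36 days = Jul 14 2018.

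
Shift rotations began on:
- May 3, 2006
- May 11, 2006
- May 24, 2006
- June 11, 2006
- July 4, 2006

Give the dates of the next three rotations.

Gaps: 8, 13, 18, 23 days — each gap is 5 larger than the previous one.
Next gap: 28 days. July 4, 2006 + 28 days = August 1, 2006.
Next gap: 33 days. August 1, 2006 + 33 days = September 3, 2006.
Next gap: 38 days. September 3, 2006 + 38 days = October 11, 2006.

August 1, 2006; September 3, 2006; October 11, 2006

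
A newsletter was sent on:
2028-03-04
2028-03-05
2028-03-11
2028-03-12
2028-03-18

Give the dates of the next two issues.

2028-03-19, 2028-03-25

Gaps: 1, 6, 1, 6 days — not constant, but cyclic with period 2.
The events fall on every Saturday and Sunday.
Next Sunday: 2028-03-19.
Next Saturday: 2028-03-25.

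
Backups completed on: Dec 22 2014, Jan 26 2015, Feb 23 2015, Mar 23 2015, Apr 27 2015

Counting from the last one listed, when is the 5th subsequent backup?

Sep 28 2015

All dates are Mondays, 35, 28, 28, 35 days apart.
Specifically, the 4th Monday of each month.
4th Monday of May 2015: May 25 2015.
June 2015 — 4th Monday is Jun 22 2015.
July 2015 — 4th Monday is Jul 27 2015.
August 2015 — 4th Monday is Aug 24 2015.
4th Monday of September 2015: Sep 28 2015.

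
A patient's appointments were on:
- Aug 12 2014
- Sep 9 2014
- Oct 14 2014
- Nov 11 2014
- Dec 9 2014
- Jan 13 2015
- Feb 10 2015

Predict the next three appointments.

Mar 10 2015, Apr 14 2015, May 12 2015

These are Tuesdays at 28- or 35-day spacing (28, 35, 28, 28, 35, 28).
The pattern: 2nd Tuesday of the month.
March 2015 — 2nd Tuesday is Mar 10 2015.
2nd Tuesday of April 2015: Apr 14 2015.
2nd Tuesday of May 2015: May 12 2015.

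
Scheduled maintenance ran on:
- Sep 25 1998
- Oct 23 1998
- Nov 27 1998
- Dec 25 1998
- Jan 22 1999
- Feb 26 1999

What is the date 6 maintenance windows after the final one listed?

Aug 27 1999

These are Fridays at 28- or 35-day spacing (28, 35, 28, 28, 35).
The pattern: 4th Friday of the month.
4th Friday of March 1999: Mar 26 1999.
April 1999 — 4th Friday is Apr 23 1999.
May 1999 — 4th Friday is May 28 1999.
June 1999 — 4th Friday is Jun 25 1999.
4th Friday of July 1999: Jul 23 1999.
4th Friday of August 1999: Aug 27 1999.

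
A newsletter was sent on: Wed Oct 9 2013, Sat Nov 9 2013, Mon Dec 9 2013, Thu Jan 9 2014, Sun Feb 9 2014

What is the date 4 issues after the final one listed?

Mon Jun 9 2014

The day-of-month is always 9 (31, 30, 31, 31 days between events).
So this recurs on the 9th of each month.
March 2014: Sun Mar 9 2014.
April 2014: Wed Apr 9 2014.
Next: May 2014 → Fri May 9 2014.
June 2014: Mon Jun 9 2014.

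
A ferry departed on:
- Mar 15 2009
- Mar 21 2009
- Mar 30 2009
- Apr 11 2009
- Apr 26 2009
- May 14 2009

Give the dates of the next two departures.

Intervals are 6, 9, 12, 15, 18 days — an arithmetic progression with common difference 3.
Next gap: 21 days. May 14 2009 + 21 days = Jun 4 2009.
Next gap: 24 days. Jun 4 2009 + 24 days = Jun 28 2009.

Jun 4 2009, Jun 28 2009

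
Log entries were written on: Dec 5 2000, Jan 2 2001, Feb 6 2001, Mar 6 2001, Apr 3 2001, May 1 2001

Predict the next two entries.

Gaps: 28, 35, 28, 28, 28 days — a mix of 28 and 35. Every date is a Tuesday.
Each is the 1st Tuesday of its month.
June 2001 — 1st Tuesday is Jun 5 2001.
July 2001 — 1st Tuesday is Jul 3 2001.

Jun 5 2001, Jul 3 2001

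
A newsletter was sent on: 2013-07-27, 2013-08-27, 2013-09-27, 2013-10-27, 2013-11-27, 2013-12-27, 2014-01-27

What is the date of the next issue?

Each date is the 27th; the gaps (31, 31, 30, 31, 30, 31) track the month lengths.
The rule is the 27th of each month.
Next: February 2014 → 2014-02-27.

2014-02-27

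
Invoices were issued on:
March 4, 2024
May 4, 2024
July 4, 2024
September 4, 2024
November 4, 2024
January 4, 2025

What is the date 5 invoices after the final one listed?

The day-of-month is always 4 (61, 61, 62, 61, 61 days between events).
So this recurs on the 4th of every 2 months.
March 2025: March 4, 2025.
Next: May 2025 → May 4, 2025.
July 2025: July 4, 2025.
Next: September 2025 → September 4, 2025.
Next: November 2025 → November 4, 2025.

November 4, 2025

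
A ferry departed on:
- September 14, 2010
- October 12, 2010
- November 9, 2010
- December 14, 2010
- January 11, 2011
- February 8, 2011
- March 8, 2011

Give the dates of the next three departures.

April 12, 2011; May 10, 2011; June 14, 2011

All dates are Tuesdays, 28, 28, 35, 28, 28, 28 days apart.
Specifically, the 2nd Tuesday of each month.
April 2011 — 2nd Tuesday is April 12, 2011.
2nd Tuesday of May 2011: May 10, 2011.
2nd Tuesday of June 2011: June 14, 2011.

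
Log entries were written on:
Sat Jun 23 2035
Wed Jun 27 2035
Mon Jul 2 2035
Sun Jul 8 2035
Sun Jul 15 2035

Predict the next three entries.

The spacing grows by 1 each time: 4, 5, 6, 7 days.
Next gap: 8 days. Sun Jul 15 2035 + 8 days = Mon Jul 23 2035.
Next gap: 9 days. Mon Jul 23 2035 + 9 days = Wed Aug 1 2035.
Next gap: 10 days. Wed Aug 1 2035 + 10 days = Sat Aug 11 2035.

Mon Jul 23 2035, Wed Aug 1 2035, Sat Aug 11 2035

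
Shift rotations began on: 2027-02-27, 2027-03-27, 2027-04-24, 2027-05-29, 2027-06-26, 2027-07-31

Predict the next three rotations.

These are Saturdays with 28, 28, 35, 28, 35-day gaps.
Each is the final Saturday of its month — 2027-05-29 is past the 28th, so '4th Saturday' doesn't fit.
August 2027 ends with Saturday 2027-08-28.
Last Saturday of September 2027: 2027-09-25.
Last Saturday of October 2027: 2027-10-30.

2027-08-28, 2027-09-25, 2027-10-30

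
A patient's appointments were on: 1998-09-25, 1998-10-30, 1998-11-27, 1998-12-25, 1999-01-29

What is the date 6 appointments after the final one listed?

Every date is a Friday; gaps 35, 28, 28, 35 days.
Each is the last Friday of its month (at least one falls on the 29th or later, ruling out '4th Friday').
February 1999 ends with Friday 1999-02-26.
Last Friday of March 1999: 1999-03-26.
Last Friday of April 1999: 1999-04-30.
Last Friday of May 1999: 1999-05-28.
June 1999 ends with Friday 1999-06-25.
Last Friday of July 1999: 1999-07-30.

1999-07-30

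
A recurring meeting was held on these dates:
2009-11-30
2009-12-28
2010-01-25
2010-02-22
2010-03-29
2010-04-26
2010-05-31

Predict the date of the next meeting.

2010-06-28

These are Mondays with 28, 28, 28, 35, 28, 35-day gaps.
Each is the final Monday of its month — 2009-11-30 is past the 28th, so '4th Monday' doesn't fit.
June 2010 ends with Monday 2010-06-28.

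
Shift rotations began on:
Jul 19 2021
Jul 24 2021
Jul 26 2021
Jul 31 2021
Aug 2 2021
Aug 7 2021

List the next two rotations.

Aug 9 2021, Aug 14 2021

The gap pattern 5, 2, 5, 2, 5 repeats every 2 events.
These are the Mondays and Saturdays of each week.
The following Monday is Aug 9 2021.
Next Saturday: Aug 14 2021.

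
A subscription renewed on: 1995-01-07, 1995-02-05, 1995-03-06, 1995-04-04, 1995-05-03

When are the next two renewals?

The spacing is 29, 29, 29, 29 days — always 29 days.
1995-05-03 + 29 days = 1995-06-01.
1995-06-01 + 29 days = 1995-06-30.

1995-06-01, 1995-06-30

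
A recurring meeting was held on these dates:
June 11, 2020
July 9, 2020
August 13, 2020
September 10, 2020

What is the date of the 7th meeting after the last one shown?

All dates are Thursdays, 28, 35, 28 days apart.
Specifically, the 2nd Thursday of each month.
2nd Thursday of October 2020: October 8, 2020.
2nd Thursday of November 2020: November 12, 2020.
2nd Thursday of December 2020: December 10, 2020.
January 2021 — 2nd Thursday is January 14, 2021.
February 2021 — 2nd Thursday is February 11, 2021.
March 2021 — 2nd Thursday is March 11, 2021.
2nd Thursday of April 2021: April 8, 2021.

April 8, 2021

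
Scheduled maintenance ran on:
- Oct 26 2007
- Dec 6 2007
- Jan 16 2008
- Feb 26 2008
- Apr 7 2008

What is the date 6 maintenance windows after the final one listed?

The spacing is 41, 41, 41, 41 days — always 41 days.
Apr 7 2008 + 41 days = May 18 2008.
May 18 2008 + 41 days = Jun 28 2008.
Jun 28 2008 + 41 days = Aug 8 2008.
Aug 8 2008 + 41 days = Sep 18 2008.
Sep 18 2008 + 41 days = Oct 29 2008.
Oct 29 2008 + 41 days = Dec 9 2008.

Dec 9 2008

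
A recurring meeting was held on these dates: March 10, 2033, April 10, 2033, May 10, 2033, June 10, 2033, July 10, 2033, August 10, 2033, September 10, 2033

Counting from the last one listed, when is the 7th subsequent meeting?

Each date is the 10th; the gaps (31, 30, 31, 30, 31, 31) track the month lengths.
The rule is the 10th of each month.
Next: October 2033 → October 10, 2033.
Next: November 2033 → November 10, 2033.
December 2033: December 10, 2033.
January 2034: January 10, 2034.
Next: February 2034 → February 10, 2034.
Next: March 2034 → March 10, 2034.
Next: April 2034 → April 10, 2034.

April 10, 2034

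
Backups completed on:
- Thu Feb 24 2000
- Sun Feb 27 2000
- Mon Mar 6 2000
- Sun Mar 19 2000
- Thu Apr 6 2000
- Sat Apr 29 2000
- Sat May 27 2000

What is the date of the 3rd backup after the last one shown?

Gaps: 3, 8, 13, 18, 23, 28 days — each gap is 5 larger than the previous one.
Next gap: 33 days. Sat May 27 2000 + 33 days = Thu Jun 29 2000.
Next gap: 38 days. Thu Jun 29 2000 + 38 days = Sun Aug 6 2000.
Next gap: 43 days. Sun Aug 6 2000 + 43 days = Mon Sep 18 2000.

Mon Sep 18 2000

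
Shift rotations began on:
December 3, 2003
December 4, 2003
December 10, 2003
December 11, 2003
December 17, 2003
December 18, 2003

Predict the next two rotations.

December 24, 2003; December 25, 2003

The gap pattern 1, 6, 1, 6, 1 repeats every 2 events.
These are the Wednesdays and Thursdays of each week.
The following Wednesday is December 24, 2003.
The following Thursday is December 25, 2003.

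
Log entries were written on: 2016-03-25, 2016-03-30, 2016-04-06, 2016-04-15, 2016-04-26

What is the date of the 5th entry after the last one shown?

2016-07-20

Gaps: 5, 7, 9, 11 days — each gap is 2 larger than the previous one.
Next gap: 13 days. 2016-04-26 + 13 days = 2016-05-09.
Next gap: 15 days. 2016-05-09 + 15 days = 2016-05-24.
Next gap: 17 days. 2016-05-24 + 17 days = 2016-06-10.
Next gap: 19 days. 2016-06-10 + 19 days = 2016-06-29.
Next gap: 21 days. 2016-06-29 + 21 days = 2016-07-20.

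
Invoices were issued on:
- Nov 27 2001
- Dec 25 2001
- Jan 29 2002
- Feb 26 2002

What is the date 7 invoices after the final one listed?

Sep 24 2002

All Tuesdays; the gaps (28, 35, 28) vary with month length.
This is the last Tuesday of each month.
March 2002 ends with Tuesday Mar 26 2002.
Last Tuesday of April 2002: Apr 30 2002.
May 2002 ends with Tuesday May 28 2002.
Last Tuesday of June 2002: Jun 25 2002.
July 2002 ends with Tuesday Jul 30 2002.
Last Tuesday of August 2002: Aug 27 2002.
September 2002 ends with Tuesday Sep 24 2002.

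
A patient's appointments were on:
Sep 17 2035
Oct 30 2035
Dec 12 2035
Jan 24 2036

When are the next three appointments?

Gaps between consecutive events: 43, 43, 43 days — a constant 43-day interval.
Jan 24 2036 + 43 days = Mar 7 2036.
Mar 7 2036 + 43 days = Apr 19 2036.
Apr 19 2036 + 43 days = Jun 1 2036.

Mar 7 2036, Apr 19 2036, Jun 1 2036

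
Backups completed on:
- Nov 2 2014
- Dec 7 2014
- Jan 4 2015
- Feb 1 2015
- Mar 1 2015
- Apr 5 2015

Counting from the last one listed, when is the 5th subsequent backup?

Sep 6 2015

Gaps: 35, 28, 28, 28, 35 days — a mix of 28 and 35. Every date is a Sunday.
Each is the 1st Sunday of its month.
1st Sunday of May 2015: May 3 2015.
1st Sunday of June 2015: Jun 7 2015.
July 2015 — 1st Sunday is Jul 5 2015.
1st Sunday of August 2015: Aug 2 2015.
September 2015 — 1st Sunday is Sep 6 2015.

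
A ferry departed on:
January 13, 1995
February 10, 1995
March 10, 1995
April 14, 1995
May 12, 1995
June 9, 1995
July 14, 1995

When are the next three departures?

August 11, 1995; September 8, 1995; October 13, 1995

Gaps: 28, 28, 35, 28, 28, 35 days — a mix of 28 and 35. Every date is a Friday.
Each is the 2nd Friday of its month.
August 1995 — 2nd Friday is August 11, 1995.
September 1995 — 2nd Friday is September 8, 1995.
October 1995 — 2nd Friday is October 13, 1995.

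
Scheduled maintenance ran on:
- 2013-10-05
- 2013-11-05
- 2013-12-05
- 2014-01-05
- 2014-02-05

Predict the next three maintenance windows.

2014-03-05, 2014-04-05, 2014-05-05

Gaps: 31, 30, 31, 31 days — not constant. Every event is on the 5th of the month.
Pattern: the 5th of each month.
March 2014: 2014-03-05.
Next: April 2014 → 2014-04-05.
Next: May 2014 → 2014-05-05.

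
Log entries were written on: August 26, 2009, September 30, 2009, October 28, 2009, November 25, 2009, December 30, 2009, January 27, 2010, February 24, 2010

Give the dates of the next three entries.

All Wednesdays; the gaps (35, 28, 28, 35, 28, 28) vary with month length.
This is the last Wednesday of each month.
Last Wednesday of March 2010: March 31, 2010.
April 2010 ends with Wednesday April 28, 2010.
Last Wednesday of May 2010: May 26, 2010.

March 31, 2010; April 28, 2010; May 26, 2010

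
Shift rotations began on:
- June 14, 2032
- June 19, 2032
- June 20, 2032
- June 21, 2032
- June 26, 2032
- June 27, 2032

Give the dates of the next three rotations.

Every event lands on a Monday or Saturday or Sunday (gaps cycle 5, 1, 1, 5, 1).
So the schedule is: every Monday, Saturday and Sunday.
Next Monday: June 28, 2032.
The following Saturday is July 3, 2032.
The following Sunday is July 4, 2032.

June 28, 2032; July 3, 2032; July 4, 2032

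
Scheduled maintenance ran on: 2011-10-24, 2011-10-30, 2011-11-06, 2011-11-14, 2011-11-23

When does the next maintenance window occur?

2011-12-03

The spacing grows by 1 each time: 6, 7, 8, 9 days.
Next gap: 10 days. 2011-11-23 + 10 days = 2011-12-03.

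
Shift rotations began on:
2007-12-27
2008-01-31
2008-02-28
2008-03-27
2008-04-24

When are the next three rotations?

These are Thursdays with 35, 28, 28, 28-day gaps.
Each is the final Thursday of its month — 2008-01-31 is past the 28th, so '4th Thursday' doesn't fit.
Last Thursday of May 2008: 2008-05-29.
Last Thursday of June 2008: 2008-06-26.
July 2008 ends with Thursday 2008-07-31.

2008-05-29, 2008-06-26, 2008-07-31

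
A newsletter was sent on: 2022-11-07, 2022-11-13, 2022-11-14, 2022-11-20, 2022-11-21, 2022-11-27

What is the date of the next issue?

Gaps: 6, 1, 6, 1, 6 days — not constant, but cyclic with period 2.
The events fall on every Monday and Sunday.
The following Monday is 2022-11-28.

2022-11-28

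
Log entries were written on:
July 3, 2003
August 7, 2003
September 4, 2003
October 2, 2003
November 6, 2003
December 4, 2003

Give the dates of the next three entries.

January 1, 2004; February 5, 2004; March 4, 2004

Gaps: 35, 28, 28, 35, 28 days — a mix of 28 and 35. Every date is a Thursday.
Each is the 1st Thursday of its month.
1st Thursday of January 2004: January 1, 2004.
February 2004 — 1st Thursday is February 5, 2004.
1st Thursday of March 2004: March 4, 2004.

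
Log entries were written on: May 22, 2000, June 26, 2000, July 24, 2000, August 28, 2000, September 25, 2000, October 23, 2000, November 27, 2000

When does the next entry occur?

December 25, 2000

All dates are Mondays, 35, 28, 35, 28, 28, 35 days apart.
Specifically, the 4th Monday of each month.
December 2000 — 4th Monday is December 25, 2000.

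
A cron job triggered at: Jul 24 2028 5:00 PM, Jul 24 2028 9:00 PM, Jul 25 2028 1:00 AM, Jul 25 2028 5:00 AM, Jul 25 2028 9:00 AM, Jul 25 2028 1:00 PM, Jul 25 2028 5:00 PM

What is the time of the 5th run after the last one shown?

Gaps: 4, 4, 4, 4, 4, 4 hours — each event is 4 hours after the previous one.
Jul 25 2028 5:00 PM + 4 h = Jul 25 2028 9:00 PM.
Jul 25 2028 9:00 PM + 4 h = Jul 26 2028 1:00 AM.
Jul 26 2028 1:00 AM + 4 h = Jul 26 2028 5:00 AM.
Jul 26 2028 5:00 AM + 4 h = Jul 26 2028 9:00 AM.
Jul 26 2028 9:00 AM + 4 h = Jul 26 2028 1:00 PM.

Jul 26 2028 1:00 PM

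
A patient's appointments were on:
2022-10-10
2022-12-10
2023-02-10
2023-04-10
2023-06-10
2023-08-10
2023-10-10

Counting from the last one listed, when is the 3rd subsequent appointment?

The day-of-month is always 10 (61, 62, 59, 61, 61, 61 days between events).
So this recurs on the 10th of every 2 months.
December 2023: 2023-12-10.
Next: February 2024 → 2024-02-10.
Next: April 2024 → 2024-04-10.

2024-04-10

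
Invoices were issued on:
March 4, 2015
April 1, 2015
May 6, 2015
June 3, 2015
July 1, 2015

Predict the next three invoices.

August 5, 2015; September 2, 2015; October 7, 2015

These are Wednesdays at 28- or 35-day spacing (28, 35, 28, 28).
The pattern: 1st Wednesday of the month.
1st Wednesday of August 2015: August 5, 2015.
September 2015 — 1st Wednesday is September 2, 2015.
October 2015 — 1st Wednesday is October 7, 2015.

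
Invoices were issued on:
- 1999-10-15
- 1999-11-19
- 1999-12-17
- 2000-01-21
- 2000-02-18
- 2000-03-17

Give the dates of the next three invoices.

2000-04-21, 2000-05-19, 2000-06-16

These are Fridays at 28- or 35-day spacing (35, 28, 35, 28, 28).
The pattern: 3rd Friday of the month.
April 2000 — 3rd Friday is 2000-04-21.
3rd Friday of May 2000: 2000-05-19.
3rd Friday of June 2000: 2000-06-16.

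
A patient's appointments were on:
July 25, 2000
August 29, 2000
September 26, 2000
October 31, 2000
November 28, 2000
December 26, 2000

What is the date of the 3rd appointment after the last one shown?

Every date is a Tuesday; gaps 35, 28, 35, 28, 28 days.
Each is the last Tuesday of its month (at least one falls on the 29th or later, ruling out '4th Tuesday').
January 2001 ends with Tuesday January 30, 2001.
February 2001 ends with Tuesday February 27, 2001.
March 2001 ends with Tuesday March 27, 2001.

March 27, 2001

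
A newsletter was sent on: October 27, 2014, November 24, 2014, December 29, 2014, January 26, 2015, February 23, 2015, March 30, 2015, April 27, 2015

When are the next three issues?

These are Mondays with 28, 35, 28, 28, 35, 28-day gaps.
Each is the final Monday of its month — December 29, 2014 is past the 28th, so '4th Monday' doesn't fit.
May 2015 ends with Monday May 25, 2015.
Last Monday of June 2015: June 29, 2015.
July 2015 ends with Monday July 27, 2015.

May 25, 2015; June 29, 2015; July 27, 2015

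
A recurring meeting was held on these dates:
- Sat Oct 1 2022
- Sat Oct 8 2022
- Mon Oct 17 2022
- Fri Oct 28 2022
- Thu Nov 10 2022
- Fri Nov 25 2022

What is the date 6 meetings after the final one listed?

Thu Apr 6 2023

The spacing grows by 2 each time: 7, 9, 11, 13, 15 days.
Next gap: 17 days. Fri Nov 25 2022 + 17 days = Mon Dec 12 2022.
Next gap: 19 days. Mon Dec 12 2022 + 19 days = Sat Dec 31 2022.
Next gap: 21 days. Sat Dec 31 2022 + 21 days = Sat Jan 21 2023.
Next gap: 23 days. Sat Jan 21 2023 + 23 days = Mon Feb 13 2023.
Next gap: 25 days. Mon Feb 13 2023 + 25 days = Fri Mar 10 2023.
Next gap: 27 days. Fri Mar 10 2023 + 27 days = Thu Apr 6 2023.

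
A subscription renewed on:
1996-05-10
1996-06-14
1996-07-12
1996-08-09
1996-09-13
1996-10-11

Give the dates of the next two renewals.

1996-11-08, 1996-12-13

All dates are Fridays, 35, 28, 28, 35, 28 days apart.
Specifically, the 2nd Friday of each month.
November 1996 — 2nd Friday is 1996-11-08.
2nd Friday of December 1996: 1996-12-13.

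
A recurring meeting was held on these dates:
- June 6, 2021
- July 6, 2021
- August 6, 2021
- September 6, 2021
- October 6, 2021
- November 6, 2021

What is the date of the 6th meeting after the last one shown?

The day-of-month is always 6 (30, 31, 31, 30, 31 days between events).
So this recurs on the 6th of each month.
December 2021: December 6, 2021.
January 2022: January 6, 2022.
February 2022: February 6, 2022.
March 2022: March 6, 2022.
April 2022: April 6, 2022.
Next: May 2022 → May 6, 2022.

May 6, 2022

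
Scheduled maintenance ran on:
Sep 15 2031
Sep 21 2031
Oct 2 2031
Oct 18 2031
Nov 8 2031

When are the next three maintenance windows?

Dec 4 2031, Jan 4 2032, Feb 9 2032

Intervals are 6, 11, 16, 21 days — an arithmetic progression with common difference 5.
Next gap: 26 days. Nov 8 2031 + 26 days = Dec 4 2031.
Next gap: 31 days. Dec 4 2031 + 31 days = Jan 4 2032.
Next gap: 36 days. Jan 4 2032 + 36 days = Feb 9 2032.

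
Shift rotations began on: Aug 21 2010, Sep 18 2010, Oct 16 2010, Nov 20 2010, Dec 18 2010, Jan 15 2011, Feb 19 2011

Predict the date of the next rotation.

Gaps: 28, 28, 35, 28, 28, 35 days — a mix of 28 and 35. Every date is a Saturday.
Each is the 3rd Saturday of its month.
March 2011 — 3rd Saturday is Mar 19 2011.

Mar 19 2011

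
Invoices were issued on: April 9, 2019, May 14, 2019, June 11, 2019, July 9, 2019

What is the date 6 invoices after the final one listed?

These are Tuesdays at 28- or 35-day spacing (35, 28, 28).
The pattern: 2nd Tuesday of the month.
August 2019 — 2nd Tuesday is August 13, 2019.
2nd Tuesday of September 2019: September 10, 2019.
October 2019 — 2nd Tuesday is October 8, 2019.
November 2019 — 2nd Tuesday is November 12, 2019.
2nd Tuesday of December 2019: December 10, 2019.
2nd Tuesday of January 2020: January 14, 2020.

January 14, 2020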